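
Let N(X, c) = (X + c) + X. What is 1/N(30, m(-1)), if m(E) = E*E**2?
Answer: 1/59 ≈ 0.016949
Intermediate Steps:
m(E) = E**3
N(X, c) = c + 2*X
1/N(30, m(-1)) = 1/((-1)**3 + 2*30) = 1/(-1 + 60) = 1/59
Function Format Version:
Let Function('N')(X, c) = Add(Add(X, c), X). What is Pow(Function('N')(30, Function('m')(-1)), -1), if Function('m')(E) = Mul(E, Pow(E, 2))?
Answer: Rational(1, 59) ≈ 0.016949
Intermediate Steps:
Function('m')(E) = Pow(E, 3)
Function('N')(X, c) = Add(c, Mul(2, X))
Pow(Function('N')(30, Function('m')(-1)), -1) = Pow(Add(Pow(-1, 3), Mul(2, 30)), -1) = Pow(Add(-1, 60), -1) = Pow(59, -1) = Rational(1, 59)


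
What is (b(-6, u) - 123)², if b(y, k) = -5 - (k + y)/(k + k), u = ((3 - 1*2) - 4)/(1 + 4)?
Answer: 71289/4 ≈ 17822.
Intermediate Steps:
u = -⅗ (u = ((3 - 2) - 4)/5 = (1 - 4)*(⅕) = -3*⅕ = -⅗ ≈ -0.60000)
b(y, k) = -5 - (k + y)/(2*k)
(b(-6, u) - 123)² = ((-1*(-6) - 11*(-⅗))/(2*(-⅗)) - 123)² = ((½)*(-5/3)*(6 + 33/5) - 123)² = ((½)*(-5/3)*(63/5) - 123)² = (-21/2 - 123)² = (-267/2)² = 71289/4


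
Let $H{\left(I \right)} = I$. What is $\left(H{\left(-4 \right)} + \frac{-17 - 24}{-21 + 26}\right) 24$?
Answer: $- \frac{1464}{5} \approx -292.8$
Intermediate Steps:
$\left(H{\left(-4 \right)} + \frac{-17 - 24}{-21 + 26}\right) 24 = \left(-4 + \frac{-17 - 24}{-21 + 26}\right) 24 = \left(-4 + \frac{-17 - 24}{5}\right) 24 = \left(-4 - \frac{41}{5}\right) 24 = \left(- \frac{61}{5}\right) 24 = - \frac{1464}{5}$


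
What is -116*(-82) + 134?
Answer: 9646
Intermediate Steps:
-116*(-82) + 134 = 9512 + 134 = 9646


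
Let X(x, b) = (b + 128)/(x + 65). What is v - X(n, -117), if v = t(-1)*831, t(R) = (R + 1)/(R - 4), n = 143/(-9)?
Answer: -99/442 ≈ -0.22398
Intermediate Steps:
n = -143/9 (n = 143*(-⅑) = -143/9 ≈ -15.889)
t(R) = (1 + R)/(-4 + R)
X(x, b) = (128 + b)/(65 + x)
v = 0 (v = ((1 - 1)/(-4 - 1))*831 = (0/(-5))*831 = -⅕*0*831 = 0*831 = 0)
v - X(n, -117) = 0 - (128 - 117)/(65 - 143/9) = 0 - 11/442/9 = 0 - 9*11/442 = 0 - 1*99/442 = 0 - 99/442 = -99/442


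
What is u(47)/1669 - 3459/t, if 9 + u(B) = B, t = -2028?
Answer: 1950045/1128244 ≈ 1.7284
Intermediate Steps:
u(B) = -9 + B
u(47)/1669 - 3459/t = (-9 + 47)/1669 - 3459/(-2028) = 38*(1/1669) - 3459*(-1/2028) = 38/1669 + 1153/676 = 1950045/1128244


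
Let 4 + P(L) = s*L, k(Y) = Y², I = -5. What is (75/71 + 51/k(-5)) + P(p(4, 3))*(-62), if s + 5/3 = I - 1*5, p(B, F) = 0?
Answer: 445696/1775 ≈ 251.10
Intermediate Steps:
s = -35/3 (s = -5/3 + (-5 - 1*5) = -5/3 + (-5 - 5) = -5/3 - 10 = -35/3 ≈ -11.667)
P(L) = -4 - 35*L/3
(75/71 + 51/k(-5)) + P(p(4, 3))*(-62) = (75/71 + 51/((-5)²)) + (-4 - 35/3*0)*(-62) = (75*(1/71) + 51/25) + (-4 + 0)*(-62) = (75/71 + 51*(1/25)) - 4*(-62) = (75/71 + 51/25) + 248 = 5496/1775 + 248 = 445696/1775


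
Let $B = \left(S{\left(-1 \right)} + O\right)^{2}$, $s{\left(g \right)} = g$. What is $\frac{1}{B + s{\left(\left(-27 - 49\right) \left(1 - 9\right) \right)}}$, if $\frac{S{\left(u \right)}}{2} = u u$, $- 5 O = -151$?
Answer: $\frac{25}{41121} \approx 0.00060796$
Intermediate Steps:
$O = \frac{151}{5}$ ($O = \left(- \frac{1}{5}\right) \left(-151\right) = \frac{151}{5} \approx 30.2$)
$S{\left(u \right)} = 2 u^{2}$ ($S{\left(u \right)} = 2 u u = 2 u^{2}$)
$B = \frac{25921}{25}$ ($B = \left(2 \left(-1\right)^{2} + \frac{151}{5}\right)^{2} = \left(2 \cdot 1 + \frac{151}{5}\right)^{2} = \left(2 + \frac{151}{5}\right)^{2} = \left(\frac{161}{5}\right)^{2} = \frac{25921}{25} \approx 1036.8$)
$\frac{1}{B + s{\left(\left(-27 - 49\right) \left(1 - 9\right) \right)}} = \frac{1}{\frac{25921}{25} + \left(-27 - 49\right) \left(1 - 9\right)} = \frac{1}{\frac{25921}{25} - -608} = \frac{1}{\frac{25921}{25} + 608} = \frac{1}{\frac{41121}{25}} = \frac{25}{41121}$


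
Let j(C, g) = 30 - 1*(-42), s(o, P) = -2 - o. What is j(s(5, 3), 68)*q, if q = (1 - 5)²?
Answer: 1152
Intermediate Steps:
j(C, g) = 72 (j(C, g) = 30 + 42 = 72)
q = 16 (q = (-4)² = 16)
j(s(5, 3), 68)*q = 72*16 = 1152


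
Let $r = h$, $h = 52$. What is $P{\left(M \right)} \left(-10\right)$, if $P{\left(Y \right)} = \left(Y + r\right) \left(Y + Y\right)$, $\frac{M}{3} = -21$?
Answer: $-13860$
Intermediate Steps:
$M = -63$ ($M = 3 \left(-21\right) = -63$)
$r = 52$
$P{\left(Y \right)} = 2 Y \left(52 + Y\right)$ ($P{\left(Y \right)} = \left(Y + 52\right) \left(Y + Y\right) = \left(52 + Y\right) 2 Y = 2 Y \left(52 + Y\right)$)
$P{\left(M \right)} \left(-10\right) = 2 \left(-63\right) \left(52 - 63\right) \left(-10\right) = 2 \left(-63\right) \left(-11\right) \left(-10\right) = 1386 \left(-10\right) = -13860$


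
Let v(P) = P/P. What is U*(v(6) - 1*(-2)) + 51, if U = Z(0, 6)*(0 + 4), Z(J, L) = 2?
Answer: 75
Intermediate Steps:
v(P) = 1
U = 8 (U = 2*(0 + 4) = 2*4 = 8)
U*(v(6) - 1*(-2)) + 51 = 8*(1 - 1*(-2)) + 51 = 8*(1 + 2) + 51 = 8*3 + 51 = 24 + 51 = 75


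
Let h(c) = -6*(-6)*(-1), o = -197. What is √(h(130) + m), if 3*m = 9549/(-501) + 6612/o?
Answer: I*√57949910651/32899 ≈ 7.3172*I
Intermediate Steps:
m = -577085/32899 (m = (9549/(-501) + 6612/(-197))/3 = (9549*(-1/501) + 6612*(-1/197))/3 = (-3183/167 - 6612/197)/3 = (⅓)*(-1731255/32899) = -577085/32899 ≈ -17.541)
h(c) = -36 (h(c) = 36*(-1) = -36)
√(h(130) + m) = √(-36 - 577085/32899) = √(-1761449/32899) = I*√57949910651/32899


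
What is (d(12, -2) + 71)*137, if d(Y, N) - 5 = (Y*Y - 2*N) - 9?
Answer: 29455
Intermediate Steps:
d(Y, N) = -4 + Y² - 2*N (d(Y, N) = 5 + ((Y*Y - 2*N) - 9) = 5 + ((Y² - 2*N) - 9) = 5 + (-9 + Y² - 2*N) = -4 + Y² - 2*N)
(d(12, -2) + 71)*137 = ((-4 + 12² - 2*(-2)) + 71)*137 = ((-4 + 144 + 4) + 71)*137 = (144 + 71)*137 = 215*137 = 29455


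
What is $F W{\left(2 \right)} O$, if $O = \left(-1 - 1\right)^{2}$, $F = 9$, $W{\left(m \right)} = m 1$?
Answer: $72$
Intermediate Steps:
$W{\left(m \right)} = m$
$O = 4$ ($O = \left(-2\right)^{2} = 4$)
$F W{\left(2 \right)} O = 9 \cdot 2 \cdot 4 = 18 \cdot 4 = 72$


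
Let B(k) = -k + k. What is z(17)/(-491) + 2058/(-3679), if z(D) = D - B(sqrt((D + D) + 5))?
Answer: -1073021/1806389 ≈ -0.59401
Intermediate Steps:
B(k) = 0
z(D) = D (z(D) = D - 1*0 = D + 0 = D)
z(17)/(-491) + 2058/(-3679) = 17/(-491) + 2058/(-3679) = 17*(-1/491) + 2058*(-1/3679) = -17/491 - 2058/3679 = -1073021/1806389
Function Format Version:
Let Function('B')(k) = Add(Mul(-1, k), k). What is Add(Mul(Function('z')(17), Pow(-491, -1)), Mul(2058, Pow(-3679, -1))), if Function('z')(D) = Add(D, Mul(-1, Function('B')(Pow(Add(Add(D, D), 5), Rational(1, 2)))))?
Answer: Rational(-1073021, 1806389) ≈ -0.59401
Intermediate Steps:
Function('B')(k) = 0
Function('z')(D) = D (Function('z')(D) = Add(D, Mul(-1, 0)) = Add(D, 0) = D)
Add(Mul(Function('z')(17), Pow(-491, -1)), Mul(2058, Pow(-3679, -1))) = Add(Mul(17, Pow(-491, -1)), Mul(2058, Pow(-3679, -1))) = Add(Mul(17, Rational(-1, 491)), Mul(2058, Rational(-1, 3679))) = Add(Rational(-17, 491), Rational(-2058, 3679)) = Rational(-1073021, 1806389)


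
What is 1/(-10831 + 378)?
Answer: -1/10453 ≈ -9.5666e-5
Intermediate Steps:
1/(-10831 + 378) = 1/(-10453) = -1/10453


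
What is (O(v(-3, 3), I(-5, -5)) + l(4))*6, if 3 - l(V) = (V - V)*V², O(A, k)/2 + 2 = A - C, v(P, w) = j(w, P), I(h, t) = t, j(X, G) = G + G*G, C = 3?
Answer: 30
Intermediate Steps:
j(X, G) = G + G²
v(P, w) = P*(1 + P)
O(A, k) = -10 + 2*A (O(A, k) = -4 + 2*(A - 1*3) = -4 + 2*(A - 3) = -4 + 2*(-3 + A) = -4 + (-6 + 2*A) = -10 + 2*A)
l(V) = 3 (l(V) = 3 - (V - V)*V² = 3 - 0*V² = 3 - 1*0 = 3 + 0 = 3)
(O(v(-3, 3), I(-5, -5)) + l(4))*6 = ((-10 + 2*(-3*(1 - 3))) + 3)*6 = ((-10 + 2*(-3*(-2))) + 3)*6 = ((-10 + 2*6) + 3)*6 = ((-10 + 12) + 3)*6 = (2 + 3)*6 = 5*6 = 30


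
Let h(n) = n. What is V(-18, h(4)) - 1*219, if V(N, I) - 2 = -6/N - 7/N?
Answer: -3893/18 ≈ -216.28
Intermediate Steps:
V(N, I) = 2 - 13/N (V(N, I) = 2 + (-6/N - 7/N) = 2 - 13/N)
V(-18, h(4)) - 1*219 = (2 - 13/(-18)) - 1*219 = (2 - 13*(-1/18)) - 219 = (2 + 13/18) - 219 = 49/18 - 219 = -3893/18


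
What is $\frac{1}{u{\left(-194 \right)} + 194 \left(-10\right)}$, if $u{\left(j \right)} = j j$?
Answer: $\frac{1}{35696} \approx 2.8014 \cdot 10^{-5}$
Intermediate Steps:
$u{\left(j \right)} = j^{2}$
$\frac{1}{u{\left(-194 \right)} + 194 \left(-10\right)} = \frac{1}{\left(-194\right)^{2} + 194 \left(-10\right)} = \frac{1}{37636 - 1940} = \frac{1}{35696}$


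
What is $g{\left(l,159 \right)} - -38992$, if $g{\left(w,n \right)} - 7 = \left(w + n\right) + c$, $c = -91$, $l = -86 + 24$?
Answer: $39005$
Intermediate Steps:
$l = -62$
$g{\left(w,n \right)} = -84 + n + w$ ($g{\left(w,n \right)} = 7 - \left(91 - n - w\right) = 7 + \left(-91 + n + w\right) = -84 + n + w$)
$g{\left(l,159 \right)} - -38992 = \left(-84 + 159 - 62\right) - -38992 = 13 + 38992 = 39005$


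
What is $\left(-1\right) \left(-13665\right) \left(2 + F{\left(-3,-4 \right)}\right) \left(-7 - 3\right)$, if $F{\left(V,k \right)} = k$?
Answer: $273300$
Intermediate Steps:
$\left(-1\right) \left(-13665\right) \left(2 + F{\left(-3,-4 \right)}\right) \left(-7 - 3\right) = \left(-1\right) \left(-13665\right) \left(2 - 4\right) \left(-7 - 3\right) = 13665 \left(\left(-2\right) \left(-10\right)\right) = 13665 \cdot 20 = 273300$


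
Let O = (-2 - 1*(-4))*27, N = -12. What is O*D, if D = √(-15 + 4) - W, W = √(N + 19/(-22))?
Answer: 27*I*(-√6226 + 22*√11)/11 ≈ -14.578*I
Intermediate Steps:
O = 54 (O = (-2 + 4)*27 = 2*27 = 54)
W = I*√6226/22 (W = √(-12 + 19/(-22)) = √(-12 + 19*(-1/22)) = √(-12 - 19/22) = √(-283/22) = I*√6226/22 ≈ 3.5866*I)
D = I*√11 - I*√6226/22 (D = √(-15 + 4) - I*√6226/22 = √(-11) - I*√6226/22 = I*√11 - I*√6226/22 ≈ -0.26997*I)
O*D = 54*(I*(√11 - √6226/22)) = 54*I*(√11 - √6226/22)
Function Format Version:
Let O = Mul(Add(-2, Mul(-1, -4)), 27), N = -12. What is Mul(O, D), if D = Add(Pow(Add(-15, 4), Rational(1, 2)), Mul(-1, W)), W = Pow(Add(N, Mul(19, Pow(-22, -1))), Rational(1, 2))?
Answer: Mul(Rational(27, 11), I, Add(Mul(-1, Pow(6226, Rational(1, 2))), Mul(22, Pow(11, Rational(1, 2))))) ≈ Mul(-14.578, I)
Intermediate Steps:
O = 54 (O = Mul(Add(-2, 4), 27) = Mul(2, 27) = 54)
W = Mul(Rational(1, 22), I, Pow(6226, Rational(1, 2))) (W = Pow(Add(-12, Mul(19, Pow(-22, -1))), Rational(1, 2)) = Pow(Add(-12, Mul(19, Rational(-1, 22))), Rational(1, 2)) = Pow(Add(-12, Rational(-19, 22)), Rational(1, 2)) = Pow(Rational(-283, 22), Rational(1, 2)) = Mul(Rational(1, 22), I, Pow(6226, Rational(1, 2))) ≈ Mul(3.5866, I))
D = Add(Mul(I, Pow(11, Rational(1, 2))), Mul(Rational(-1, 22), I, Pow(6226, Rational(1, 2)))) (D = Add(Pow(Add(-15, 4), Rational(1, 2)), Mul(-1, Mul(Rational(1, 22), I, Pow(6226, Rational(1, 2))))) = Add(Pow(-11, Rational(1, 2)), Mul(Rational(-1, 22), I, Pow(6226, Rational(1, 2)))) = Add(Mul(I, Pow(11, Rational(1, 2))), Mul(Rational(-1, 22), I, Pow(6226, Rational(1, 2)))) ≈ Mul(-0.26997, I))
Mul(O, D) = Mul(54, Mul(I, Add(Pow(11, Rational(1, 2)), Mul(Rational(-1, 22), Pow(6226, Rational(1, 2)))))) = Mul(54, I, Add(Pow(11, Rational(1, 2)), Mul(Rational(-1, 22), Pow(6226, Rational(1, 2)))))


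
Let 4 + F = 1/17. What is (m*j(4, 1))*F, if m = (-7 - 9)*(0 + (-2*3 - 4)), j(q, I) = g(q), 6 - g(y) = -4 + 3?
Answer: -75040/17 ≈ -4414.1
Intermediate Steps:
g(y) = 7 (g(y) = 6 - (-4 + 3) = 6 - 1*(-1) = 6 + 1 = 7)
j(q, I) = 7
m = 160 (m = -16*(0 + (-6 - 4)) = -16*(0 - 10) = -16*(-10) = 160)
F = -67/17 (F = -4 + 1/17 = -67/17 ≈ -3.9412)
(m*j(4, 1))*F = (160*7)*(-67/17) = 1120*(-67/17) = -75040/17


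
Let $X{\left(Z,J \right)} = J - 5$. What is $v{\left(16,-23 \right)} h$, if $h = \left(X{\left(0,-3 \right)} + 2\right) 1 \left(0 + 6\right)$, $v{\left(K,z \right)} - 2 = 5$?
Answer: $-252$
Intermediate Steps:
$X{\left(Z,J \right)} = -5 + J$
$v{\left(K,z \right)} = 7$ ($v{\left(K,z \right)} = 2 + 5 = 7$)
$h = -36$ ($h = \left(\left(-5 - 3\right) + 2\right) 1 \left(0 + 6\right) = \left(-8 + 2\right) 1 \cdot 6 = \left(-6\right) 6 = -36$)
$v{\left(16,-23 \right)} h = 7 \left(-36\right) = -252$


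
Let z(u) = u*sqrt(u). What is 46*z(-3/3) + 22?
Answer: 22 - 46*I ≈ 22.0 - 46.0*I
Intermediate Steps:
z(u) = u**(3/2)
46*z(-3/3) + 22 = 46*(-3/3)**(3/2) + 22 = 46*(-3*1/3)**(3/2) + 22 = 46*(-1)**(3/2) + 22 = 46*(-I) + 22 = -46*I + 22 = 22 - 46*I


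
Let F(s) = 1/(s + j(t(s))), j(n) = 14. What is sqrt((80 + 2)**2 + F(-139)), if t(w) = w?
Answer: sqrt(4202495)/25 ≈ 82.000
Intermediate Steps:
F(s) = 1/(14 + s) (F(s) = 1/(s + 14) = 1/(14 + s))
sqrt((80 + 2)**2 + F(-139)) = sqrt((80 + 2)**2 + 1/(14 - 139)) = sqrt(82**2 + 1/(-125)) = sqrt(6724 - 1/125) = sqrt(840499/125) = sqrt(4202495)/25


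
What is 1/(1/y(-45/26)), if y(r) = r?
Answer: -45/26 ≈ -1.7308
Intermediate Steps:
1/(1/y(-45/26)) = 1/(1/(-45/26)) = 1/(-26/45) = -45/26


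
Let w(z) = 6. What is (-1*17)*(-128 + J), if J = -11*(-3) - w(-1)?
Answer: 1717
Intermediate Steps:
J = 27 (J = -11*(-3) - 1*6 = 33 - 6 = 27)
(-1*17)*(-128 + J) = (-1*17)*(-128 + 27) = -17*(-101) = 1717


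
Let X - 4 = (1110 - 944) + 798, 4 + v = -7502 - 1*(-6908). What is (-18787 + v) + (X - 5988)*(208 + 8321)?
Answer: -42834965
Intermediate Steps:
v = -598 (v = -4 + (-7502 - 1*(-6908)) = -4 + (-7502 + 6908) = -4 - 594 = -598)
X = 968 (X = 4 + ((1110 - 944) + 798) = 4 + (166 + 798) = 4 + 964 = 968)
(-18787 + v) + (X - 5988)*(208 + 8321) = (-18787 - 598) + (968 - 5988)*(208 + 8321) = -19385 - 5020*8529 = -19385 - 42815580 = -42834965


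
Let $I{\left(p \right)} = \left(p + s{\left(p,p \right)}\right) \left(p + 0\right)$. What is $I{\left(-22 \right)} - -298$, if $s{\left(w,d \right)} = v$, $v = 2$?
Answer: $738$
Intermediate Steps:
$s{\left(w,d \right)} = 2$
$I{\left(p \right)} = p \left(2 + p\right)$ ($I{\left(p \right)} = \left(p + 2\right) \left(p + 0\right) = \left(2 + p\right) p = p \left(2 + p\right)$)
$I{\left(-22 \right)} - -298 = - 22 \left(2 - 22\right) - -298 = \left(-22\right) \left(-20\right) + 298 = 440 + 298 = 738$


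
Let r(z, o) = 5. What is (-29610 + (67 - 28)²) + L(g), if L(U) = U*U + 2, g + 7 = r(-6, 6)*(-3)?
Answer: -27603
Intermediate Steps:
g = -22 (g = -7 + 5*(-3) = -7 - 15 = -22)
L(U) = 2 + U² (L(U) = U² + 2 = 2 + U²)
(-29610 + (67 - 28)²) + L(g) = (-29610 + (67 - 28)²) + (2 + (-22)²) = (-29610 + 39²) + (2 + 484) = (-29610 + 1521) + 486 = -28089 + 486 = -27603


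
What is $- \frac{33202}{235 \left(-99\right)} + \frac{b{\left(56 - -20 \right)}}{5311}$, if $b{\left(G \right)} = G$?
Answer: $\frac{3789446}{2628945} \approx 1.4414$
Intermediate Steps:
$- \frac{33202}{235 \left(-99\right)} + \frac{b{\left(56 - -20 \right)}}{5311} = - \frac{33202}{235 \left(-99\right)} + \frac{56 - -20}{5311} = - \frac{33202}{-23265} + \left(56 + 20\right) \frac{1}{5311} = \left(-33202\right) \left(- \frac{1}{23265}\right) + 76 \cdot \frac{1}{5311} = \frac{33202}{23265} + \frac{76}{5311} = \frac{3789446}{2628945}$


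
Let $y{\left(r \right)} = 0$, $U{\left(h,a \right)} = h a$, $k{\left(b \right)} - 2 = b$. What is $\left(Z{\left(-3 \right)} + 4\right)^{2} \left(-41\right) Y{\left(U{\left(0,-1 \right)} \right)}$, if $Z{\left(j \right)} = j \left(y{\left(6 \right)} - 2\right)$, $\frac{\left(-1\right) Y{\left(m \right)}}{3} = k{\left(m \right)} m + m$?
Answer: $0$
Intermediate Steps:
$k{\left(b \right)} = 2 + b$
$U{\left(h,a \right)} = a h$
$Y{\left(m \right)} = - 3 m - 3 m \left(2 + m\right)$ ($Y{\left(m \right)} = - 3 \left(\left(2 + m\right) m + m\right) = - 3 \left(m \left(2 + m\right) + m\right) = - 3 \left(m + m \left(2 + m\right)\right) = - 3 m - 3 m \left(2 + m\right)$)
$Z{\left(j \right)} = - 2 j$ ($Z{\left(j \right)} = j \left(0 - 2\right) = j \left(-2\right) = - 2 j$)
$\left(Z{\left(-3 \right)} + 4\right)^{2} \left(-41\right) Y{\left(U{\left(0,-1 \right)} \right)} = \left(\left(-2\right) \left(-3\right) + 4\right)^{2} \left(-41\right) \left(- 3 \left(\left(-1\right) 0\right) \left(3 - 0\right)\right) = \left(6 + 4\right)^{2} \left(-41\right) \left(\left(-3\right) 0 \left(3 + 0\right)\right) = 10^{2} \left(-41\right) \left(\left(-3\right) 0 \cdot 3\right) = 100 \left(-41\right) 0 = \left(-4100\right) 0 = 0$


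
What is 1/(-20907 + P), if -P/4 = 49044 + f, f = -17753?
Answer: -1/146071 ≈ -6.8460e-6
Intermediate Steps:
P = -125164 (P = -4*(49044 - 17753) = -4*31291 = -125164)
1/(-20907 + P) = 1/(-20907 - 125164) = 1/(-146071) = -1/146071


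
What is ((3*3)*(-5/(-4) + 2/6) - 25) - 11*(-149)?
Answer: 6513/4 ≈ 1628.3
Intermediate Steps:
((3*3)*(-5/(-4) + 2/6) - 25) - 11*(-149) = (9*(-5*(-¼) + 2*(⅙)) - 25) + 1639 = (9*(5/4 + ⅓) - 25) + 1639 = (9*(19/12) - 25) + 1639 = (57/4 - 25) + 1639 = -43/4 + 1639 = 6513/4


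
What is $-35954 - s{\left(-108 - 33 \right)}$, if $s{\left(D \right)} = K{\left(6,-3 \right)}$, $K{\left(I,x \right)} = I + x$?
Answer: $-35957$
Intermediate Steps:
$s{\left(D \right)} = 3$ ($s{\left(D \right)} = 6 - 3 = 3$)
$-35954 - s{\left(-108 - 33 \right)} = -35954 - 3 = -35957$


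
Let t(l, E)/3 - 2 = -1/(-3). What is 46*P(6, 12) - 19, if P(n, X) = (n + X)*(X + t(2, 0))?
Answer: 15713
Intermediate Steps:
t(l, E) = 7 (t(l, E) = 6 + 3*(-1/(-3)) = 6 + 3*(-1*(-⅓)) = 6 + 3*(⅓) = 6 + 1 = 7)
P(n, X) = (7 + X)*(X + n) (P(n, X) = (n + X)*(X + 7) = (X + n)*(7 + X) = (7 + X)*(X + n))
46*P(6, 12) - 19 = 46*(12² + 7*12 + 7*6 + 12*6) - 19 = 46*(144 + 84 + 42 + 72) - 19 = 46*342 - 19 = 15732 - 19 = 15713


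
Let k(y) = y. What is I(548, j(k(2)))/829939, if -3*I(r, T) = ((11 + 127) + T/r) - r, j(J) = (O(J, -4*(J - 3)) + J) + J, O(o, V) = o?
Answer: 112337/682209858 ≈ 0.00016467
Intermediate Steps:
j(J) = 3*J (j(J) = (J + J) + J = 2*J + J = 3*J)
I(r, T) = -46 + r/3 - T/(3*r) (I(r, T) = -(((11 + 127) + T/r) - r)/3 = -((138 + T/r) - r)/3 = -(138 - r + T/r)/3 = -46 + r/3 - T/(3*r))
I(548, j(k(2)))/829939 = ((⅓)*(-3*2 + 548*(-138 + 548))/548)/829939 = ((⅓)*(1/548)*(-1*6 + 548*410))*(1/829939) = ((⅓)*(1/548)*(-6 + 224680))*(1/829939) = ((⅓)*(1/548)*224674)*(1/829939) = (112337/822)*(1/829939) = 112337/682209858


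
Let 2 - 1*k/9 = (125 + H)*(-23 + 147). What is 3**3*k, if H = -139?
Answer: 422334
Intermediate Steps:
k = 15642 (k = 18 - 9*(125 - 139)*(-23 + 147) = 18 - (-126)*124 = 18 - 9*(-1736) = 18 + 15624 = 15642)
3**3*k = 3**3*15642 = 27*15642 = 422334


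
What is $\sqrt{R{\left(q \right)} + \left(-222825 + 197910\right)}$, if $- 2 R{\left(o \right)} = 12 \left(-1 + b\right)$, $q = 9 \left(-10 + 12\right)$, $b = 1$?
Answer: $i \sqrt{24915} \approx 157.84 i$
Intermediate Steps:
$q = 18$ ($q = 9 \cdot 2 = 18$)
$R{\left(o \right)} = 0$ ($R{\left(o \right)} = - \frac{12 \left(-1 + 1\right)}{2} = - \frac{12 \cdot 0}{2} = \left(- \frac{1}{2}\right) 0 = 0$)
$\sqrt{R{\left(q \right)} + \left(-222825 + 197910\right)} = \sqrt{0 + \left(-222825 + 197910\right)} = \sqrt{0 - 24915} = \sqrt{-24915} = i \sqrt{24915}$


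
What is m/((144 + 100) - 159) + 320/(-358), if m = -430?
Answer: -18114/3043 ≈ -5.9527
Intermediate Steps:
m/((144 + 100) - 159) + 320/(-358) = -430/((144 + 100) - 159) + 320/(-358) = -430/(244 - 159) + 320*(-1/358) = -430/85 - 160/179 = -430*1/85 - 160/179 = -86/17 - 160/179 = -18114/3043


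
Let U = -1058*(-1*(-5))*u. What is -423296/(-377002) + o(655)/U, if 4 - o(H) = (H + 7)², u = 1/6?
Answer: 49677168736/99717029 ≈ 498.18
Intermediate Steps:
u = ⅙ ≈ 0.16667
o(H) = 4 - (7 + H)² (o(H) = 4 - (H + 7)² = 4 - (7 + H)²)
U = -2645/3 (U = -1058*(-1*(-5))/6 = -5290/6 = -1058*⅚ = -2645/3 ≈ -881.67)
-423296/(-377002) + o(655)/U = -423296/(-377002) + (4 - (7 + 655)²)/(-2645/3) = -423296*(-1/377002) + (4 - 1*662²)*(-3/2645) = 211648/188501 + (4 - 1*438244)*(-3/2645) = 211648/188501 + (4 - 438244)*(-3/2645) = 211648/188501 - 438240*(-3/2645) = 211648/188501 + 262944/529 = 49677168736/99717029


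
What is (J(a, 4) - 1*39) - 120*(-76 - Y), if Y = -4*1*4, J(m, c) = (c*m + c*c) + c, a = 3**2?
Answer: 7217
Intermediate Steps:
a = 9
J(m, c) = c + c**2 + c*m (J(m, c) = (c*m + c**2) + c = (c**2 + c*m) + c = c + c**2 + c*m)
Y = -16 (Y = -4*4 = -16)
(J(a, 4) - 1*39) - 120*(-76 - Y) = (4*(1 + 4 + 9) - 1*39) - 120*(-76 - 1*(-16)) = (4*14 - 39) - 120*(-76 + 16) = (56 - 39) - 120*(-60) = 17 + 7200 = 7217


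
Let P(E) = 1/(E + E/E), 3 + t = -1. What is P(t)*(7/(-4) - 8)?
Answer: 13/4 ≈ 3.2500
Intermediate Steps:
t = -4 (t = -3 - 1 = -4)
P(E) = 1/(1 + E) (P(E) = 1/(E + 1) = 1/(1 + E))
P(t)*(7/(-4) - 8) = (7/(-4) - 8)/(1 - 4) = (7*(-¼) - 8)/(-3) = -(-7/4 - 8)/3 = -⅓*(-39/4) = 13/4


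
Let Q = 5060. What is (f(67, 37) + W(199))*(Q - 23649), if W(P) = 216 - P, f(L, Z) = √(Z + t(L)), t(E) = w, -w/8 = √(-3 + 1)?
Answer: -316013 - 18589*√(37 - 8*I*√2) ≈ -4.3037e+5 + 17093.0*I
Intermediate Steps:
w = -8*I*√2 (w = -8*√(-3 + 1) = -8*I*√2 ≈ -11.314*I)
t(E) = -8*I*√2
f(L, Z) = √(Z - 8*I*√2)
(f(67, 37) + W(199))*(Q - 23649) = (√(37 - 8*I*√2) + (216 - 1*199))*(5060 - 23649) = (√(37 - 8*I*√2) + (216 - 199))*(-18589) = (√(37 - 8*I*√2) + 17)*(-18589) = (17 + √(37 - 8*I*√2))*(-18589) = -316013 - 18589*√(37 - 8*I*√2)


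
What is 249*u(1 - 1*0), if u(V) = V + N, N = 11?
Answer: 2988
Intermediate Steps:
u(V) = 11 + V (u(V) = V + 11 = 11 + V)
249*u(1 - 1*0) = 249*(11 + (1 - 1*0)) = 249*(11 + (1 + 0)) = 249*(11 + 1) = 249*12 = 2988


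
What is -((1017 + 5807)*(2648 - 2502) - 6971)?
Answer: -989333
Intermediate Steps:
-((1017 + 5807)*(2648 - 2502) - 6971) = -(6824*146 - 6971) = -(996304 - 6971) = -1*989333 = -989333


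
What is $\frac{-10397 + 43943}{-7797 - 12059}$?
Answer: $- \frac{16773}{9928} \approx -1.6895$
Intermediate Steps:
$\frac{-10397 + 43943}{-7797 - 12059} = \frac{33546}{-19856} = 33546 \left(- \frac{1}{19856}\right) = - \frac{16773}{9928}$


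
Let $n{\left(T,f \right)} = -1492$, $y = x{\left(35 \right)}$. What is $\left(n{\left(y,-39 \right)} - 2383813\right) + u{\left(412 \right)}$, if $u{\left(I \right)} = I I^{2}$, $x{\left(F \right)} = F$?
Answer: $67549223$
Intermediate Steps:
$y = 35$
$u{\left(I \right)} = I^{3}$
$\left(n{\left(y,-39 \right)} - 2383813\right) + u{\left(412 \right)} = \left(-1492 - 2383813\right) + 412^{3} = -2385305 + 69934528 = 67549223$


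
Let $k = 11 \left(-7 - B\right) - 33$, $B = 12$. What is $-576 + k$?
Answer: $-818$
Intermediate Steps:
$k = -242$ ($k = 11 \left(-7 - 12\right) - 33 = 11 \left(-19\right) - 33 = -209 - 33 = -242$)
$-576 + k = -576 - 242 = -818$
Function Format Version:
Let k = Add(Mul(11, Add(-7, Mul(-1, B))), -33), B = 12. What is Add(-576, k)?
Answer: -818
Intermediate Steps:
k = -242 (k = Add(Mul(11, Add(-7, Mul(-1, 12))), -33) = Add(Mul(11, Add(-7, -12)), -33) = Add(Mul(11, -19), -33) = Add(-209, -33) = -242)
Add(-576, k) = Add(-576, -242) = -818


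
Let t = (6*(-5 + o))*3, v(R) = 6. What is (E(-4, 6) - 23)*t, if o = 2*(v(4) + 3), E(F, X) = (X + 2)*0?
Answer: -5382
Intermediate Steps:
E(F, X) = 0 (E(F, X) = (2 + X)*0 = 0)
o = 18 (o = 2*(6 + 3) = 2*9 = 18)
t = 234 (t = (6*(-5 + 18))*3 = (6*13)*3 = 78*3 = 234)
(E(-4, 6) - 23)*t = (0 - 23)*234 = -23*234 = -5382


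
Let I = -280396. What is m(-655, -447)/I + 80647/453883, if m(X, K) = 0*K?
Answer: 80647/453883 ≈ 0.17768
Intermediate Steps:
m(X, K) = 0
m(-655, -447)/I + 80647/453883 = 0/(-280396) + 80647/453883 = 0*(-1/280396) + 80647*(1/453883) = 0 + 80647/453883 = 80647/453883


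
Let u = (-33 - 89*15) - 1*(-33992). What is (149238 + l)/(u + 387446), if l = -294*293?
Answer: 31548/210035 ≈ 0.15020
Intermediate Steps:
l = -86142
u = 32624 (u = (-33 - 1335) + 33992 = -1368 + 33992 = 32624)
(149238 + l)/(u + 387446) = (149238 - 86142)/(32624 + 387446) = 63096/420070 = 63096*(1/420070) = 31548/210035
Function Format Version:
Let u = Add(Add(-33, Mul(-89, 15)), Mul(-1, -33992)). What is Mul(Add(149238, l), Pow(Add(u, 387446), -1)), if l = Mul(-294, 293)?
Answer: Rational(31548, 210035) ≈ 0.15020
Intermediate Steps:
l = -86142
u = 32624 (u = Add(Add(-33, -1335), 33992) = Add(-1368, 33992) = 32624)
Mul(Add(149238, l), Pow(Add(u, 387446), -1)) = Mul(Add(149238, -86142), Pow(Add(32624, 387446), -1)) = Mul(63096, Pow(420070, -1)) = Mul(63096, Rational(1, 420070)) = Rational(31548, 210035)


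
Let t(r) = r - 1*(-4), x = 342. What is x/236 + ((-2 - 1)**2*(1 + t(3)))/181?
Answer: 39447/21358 ≈ 1.8469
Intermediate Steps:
t(r) = 4 + r (t(r) = r + 4 = 4 + r)
x/236 + ((-2 - 1)**2*(1 + t(3)))/181 = 342/236 + ((-2 - 1)**2*(1 + (4 + 3)))/181 = 342*(1/236) + ((-3)**2*(1 + 7))*(1/181) = 171/118 + (9*8)*(1/181) = 171/118 + 72*(1/181) = 171/118 + 72/181 = 39447/21358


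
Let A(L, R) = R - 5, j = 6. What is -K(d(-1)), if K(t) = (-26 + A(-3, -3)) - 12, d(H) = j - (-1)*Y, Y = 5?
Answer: 46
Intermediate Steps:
A(L, R) = -5 + R
d(H) = 11 (d(H) = 6 - (-1)*5 = 6 - 1*(-5) = 6 + 5 = 11)
K(t) = -46 (K(t) = (-26 + (-5 - 3)) - 12 = (-26 - 8) - 12 = -34 - 12 = -46)
-K(d(-1)) = -1*(-46) = 46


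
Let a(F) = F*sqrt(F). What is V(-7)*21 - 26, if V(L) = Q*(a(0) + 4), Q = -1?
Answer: -110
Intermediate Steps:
a(F) = F**(3/2)
V(L) = -4 (V(L) = -(0**(3/2) + 4) = -(0 + 4) = -1*4 = -4)
V(-7)*21 - 26 = -4*21 - 26 = -84 - 26 = -110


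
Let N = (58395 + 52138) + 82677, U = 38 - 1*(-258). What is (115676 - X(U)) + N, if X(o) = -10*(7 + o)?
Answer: 311916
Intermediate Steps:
U = 296 (U = 38 + 258 = 296)
X(o) = -70 - 10*o
N = 193210 (N = 110533 + 82677 = 193210)
(115676 - X(U)) + N = (115676 - (-70 - 10*296)) + 193210 = (115676 - (-70 - 2960)) + 193210 = (115676 - 1*(-3030)) + 193210 = (115676 + 3030) + 193210 = 118706 + 193210 = 311916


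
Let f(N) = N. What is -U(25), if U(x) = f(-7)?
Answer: 7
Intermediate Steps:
U(x) = -7
-U(25) = -1*(-7) = 7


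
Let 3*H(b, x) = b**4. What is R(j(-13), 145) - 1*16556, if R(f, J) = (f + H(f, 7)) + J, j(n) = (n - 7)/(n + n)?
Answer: -1406067803/85683 ≈ -16410.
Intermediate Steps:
H(b, x) = b**4/3
j(n) = (-7 + n)/(2*n) (j(n) = (-7 + n)/((2*n)) = (-7 + n)*(1/(2*n)) = (-7 + n)/(2*n))
R(f, J) = J + f + f**4/3 (R(f, J) = (f + f**4/3) + J = J + f + f**4/3)
R(j(-13), 145) - 1*16556 = (145 + (1/2)*(-7 - 13)/(-13) + ((1/2)*(-7 - 13)/(-13))**4/3) - 1*16556 = (145 + (1/2)*(-1/13)*(-20) + ((1/2)*(-1/13)*(-20))**4/3) - 16556 = (145 + 10/13 + (10/13)**4/3) - 16556 = (145 + 10/13 + (1/3)*(10000/28561)) - 16556 = (145 + 10/13 + 10000/85683) - 16556 = 12499945/85683 - 16556 = -1406067803/85683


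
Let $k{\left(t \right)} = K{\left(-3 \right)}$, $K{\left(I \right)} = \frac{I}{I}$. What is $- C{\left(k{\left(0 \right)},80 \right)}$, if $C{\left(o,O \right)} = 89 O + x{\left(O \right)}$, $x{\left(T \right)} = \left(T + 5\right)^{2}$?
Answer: $-14345$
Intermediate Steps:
$x{\left(T \right)} = \left(5 + T\right)^{2}$
$K{\left(I \right)} = 1$
$k{\left(t \right)} = 1$
$C{\left(o,O \right)} = \left(5 + O\right)^{2} + 89 O$ ($C{\left(o,O \right)} = 89 O + \left(5 + O\right)^{2} = \left(5 + O\right)^{2} + 89 O$)
$- C{\left(k{\left(0 \right)},80 \right)} = - (\left(5 + 80\right)^{2} + 89 \cdot 80) = - (85^{2} + 7120) = - (7225 + 7120) = \left(-1\right) 14345 = -14345$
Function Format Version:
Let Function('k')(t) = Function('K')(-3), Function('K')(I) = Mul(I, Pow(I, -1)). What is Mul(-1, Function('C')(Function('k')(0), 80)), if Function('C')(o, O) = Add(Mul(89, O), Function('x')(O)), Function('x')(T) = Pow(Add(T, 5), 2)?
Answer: -14345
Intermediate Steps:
Function('x')(T) = Pow(Add(5, T), 2)
Function('K')(I) = 1
Function('k')(t) = 1
Function('C')(o, O) = Add(Pow(Add(5, O), 2), Mul(89, O)) (Function('C')(o, O) = Add(Mul(89, O), Pow(Add(5, O), 2)) = Add(Pow(Add(5, O), 2), Mul(89, O)))
Mul(-1, Function('C')(Function('k')(0), 80)) = Mul(-1, Add(Pow(Add(5, 80), 2), Mul(89, 80))) = Mul(-1, Add(Pow(85, 2), 7120)) = Mul(-1, Add(7225, 7120)) = Mul(-1, 14345) = -14345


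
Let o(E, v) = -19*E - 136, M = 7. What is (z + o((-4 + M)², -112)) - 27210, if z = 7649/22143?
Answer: -609301282/22143 ≈ -27517.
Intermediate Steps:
o(E, v) = -136 - 19*E
z = 7649/22143 (z = 7649*(1/22143) = 7649/22143 ≈ 0.34544)
(z + o((-4 + M)², -112)) - 27210 = (7649/22143 + (-136 - 19*(-4 + 7)²)) - 27210 = (7649/22143 + (-136 - 19*3²)) - 27210 = (7649/22143 + (-136 - 19*9)) - 27210 = (7649/22143 + (-136 - 171)) - 27210 = (7649/22143 - 307) - 27210 = -6790252/22143 - 27210 = -609301282/22143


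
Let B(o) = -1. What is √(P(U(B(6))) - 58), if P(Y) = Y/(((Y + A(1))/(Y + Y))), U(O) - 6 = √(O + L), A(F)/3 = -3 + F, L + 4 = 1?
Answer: √(-34 - 32*I) ≈ 2.519 - 6.3518*I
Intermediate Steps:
L = -3 (L = -4 + 1 = -3)
A(F) = -9 + 3*F (A(F) = 3*(-3 + F) = -9 + 3*F)
U(O) = 6 + √(-3 + O) (U(O) = 6 + √(O - 3) = 6 + √(-3 + O))
P(Y) = 2*Y²/(-6 + Y) (P(Y) = Y/(((Y + (-9 + 3*1))/(Y + Y))) = Y/(((Y + (-9 + 3))/((2*Y)))) = Y/(((Y - 6)*(1/(2*Y)))) = Y/(((-6 + Y)*(1/(2*Y)))) = Y/(((-6 + Y)/(2*Y))) = Y*(2*Y/(-6 + Y)) = 2*Y²/(-6 + Y))
√(P(U(B(6))) - 58) = √(2*(6 + √(-3 - 1))²/(-6 + (6 + √(-3 - 1))) - 58) = √(2*(6 + √(-4))²/(-6 + (6 + √(-4))) - 58) = √(2*(6 + 2*I)²/(-6 + (6 + 2*I)) - 58) = √(2*(6 + 2*I)²/((2*I)) - 58) = √(2*(6 + 2*I)²*(-I/2) - 58) = √(-I*(6 + 2*I)² - 58) = √(-58 - I*(6 + 2*I)²)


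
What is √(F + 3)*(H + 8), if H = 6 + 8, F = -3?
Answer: 0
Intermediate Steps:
H = 14
√(F + 3)*(H + 8) = √(-3 + 3)*(14 + 8) = √0*22 = 0*22 = 0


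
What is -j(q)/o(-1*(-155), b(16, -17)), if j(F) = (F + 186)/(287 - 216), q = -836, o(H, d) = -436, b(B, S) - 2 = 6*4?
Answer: -325/15478 ≈ -0.020998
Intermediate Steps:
b(B, S) = 26 (b(B, S) = 2 + 6*4 = 2 + 24 = 26)
j(F) = 186/71 + F/71 (j(F) = (186 + F)/71 = (186 + F)*(1/71) = 186/71 + F/71)
-j(q)/o(-1*(-155), b(16, -17)) = -(186/71 + (1/71)*(-836))/(-436) = -(186/71 - 836/71)*(-1)/436 = -(-650)*(-1)/(71*436) = -1*325/15478 = -325/15478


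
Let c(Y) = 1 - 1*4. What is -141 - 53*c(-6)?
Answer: 18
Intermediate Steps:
c(Y) = -3 (c(Y) = 1 - 4 = -3)
-141 - 53*c(-6) = -141 - 53*(-3) = -141 + 159 = 18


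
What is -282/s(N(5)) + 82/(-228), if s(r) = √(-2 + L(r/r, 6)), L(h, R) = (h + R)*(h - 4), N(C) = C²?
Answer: -41/114 + 282*I*√23/23 ≈ -0.35965 + 58.801*I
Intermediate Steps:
L(h, R) = (-4 + h)*(R + h) (L(h, R) = (R + h)*(-4 + h) = (-4 + h)*(R + h))
s(r) = I*√23 (s(r) = √(-2 + ((r/r)² - 4*6 - 4*r/r + 6*(r/r))) = √(-2 + (1² - 24 - 4*1 + 6*1)) = √(-2 + (1 - 24 - 4 + 6)) = √(-2 - 21) = √(-23) = I*√23)
-282/s(N(5)) + 82/(-228) = -282*(-I*√23/23) + 82/(-228) = -(-282)*I*√23/23 + 82*(-1/228) = 282*I*√23/23 - 41/114 = -41/114 + 282*I*√23/23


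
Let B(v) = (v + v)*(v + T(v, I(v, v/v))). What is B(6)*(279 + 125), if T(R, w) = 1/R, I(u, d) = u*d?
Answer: 29896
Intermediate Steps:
I(u, d) = d*u
B(v) = 2*v*(v + 1/v) (B(v) = (v + v)*(v + 1/v) = (2*v)*(v + 1/v) = 2*v*(v + 1/v))
B(6)*(279 + 125) = (2 + 2*6²)*(279 + 125) = (2 + 2*36)*404 = (2 + 72)*404 = 74*404 = 29896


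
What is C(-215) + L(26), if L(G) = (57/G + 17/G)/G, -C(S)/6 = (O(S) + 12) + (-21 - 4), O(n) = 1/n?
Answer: 5678243/72670 ≈ 78.137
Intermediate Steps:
C(S) = 78 - 6/S (C(S) = -6*((1/S + 12) + (-21 - 4)) = -6*((12 + 1/S) - 25) = -6*(-13 + 1/S) = 78 - 6/S)
L(G) = 74/G² (L(G) = (74/G)/G = 74/G²)
C(-215) + L(26) = (78 - 6/(-215)) + 74/26² = (78 - 6*(-1/215)) + 74*(1/676) = (78 + 6/215) + 37/338 = 16776/215 + 37/338 = 5678243/72670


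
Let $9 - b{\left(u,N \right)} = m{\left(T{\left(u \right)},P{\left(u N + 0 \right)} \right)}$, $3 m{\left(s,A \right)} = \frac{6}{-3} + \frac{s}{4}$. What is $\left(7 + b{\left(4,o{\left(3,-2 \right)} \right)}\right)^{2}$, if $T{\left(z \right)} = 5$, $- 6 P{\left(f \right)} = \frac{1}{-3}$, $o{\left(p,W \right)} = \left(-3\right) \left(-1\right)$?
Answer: $\frac{4225}{16} \approx 264.06$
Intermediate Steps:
$o{\left(p,W \right)} = 3$
$P{\left(f \right)} = \frac{1}{18}$ ($P{\left(f \right)} = - \frac{1}{6 \left(-3\right)} = \left(- \frac{1}{6}\right) \left(- \frac{1}{3}\right) = \frac{1}{18}$)
$m{\left(s,A \right)} = - \frac{2}{3} + \frac{s}{12}$ ($m{\left(s,A \right)} = \frac{\frac{6}{-3} + \frac{s}{4}}{3} = \frac{6 \left(- \frac{1}{3}\right) + s \frac{1}{4}}{3} = \frac{-2 + \frac{s}{4}}{3} = - \frac{2}{3} + \frac{s}{12}$)
$b{\left(u,N \right)} = \frac{37}{4}$ ($b{\left(u,N \right)} = 9 - \left(- \frac{2}{3} + \frac{1}{12} \cdot 5\right) = 9 - \left(- \frac{2}{3} + \frac{5}{12}\right) = 9 - - \frac{1}{4} = 9 + \frac{1}{4} = \frac{37}{4}$)
$\left(7 + b{\left(4,o{\left(3,-2 \right)} \right)}\right)^{2} = \left(7 + \frac{37}{4}\right)^{2} = \left(\frac{65}{4}\right)^{2} = \frac{4225}{16}$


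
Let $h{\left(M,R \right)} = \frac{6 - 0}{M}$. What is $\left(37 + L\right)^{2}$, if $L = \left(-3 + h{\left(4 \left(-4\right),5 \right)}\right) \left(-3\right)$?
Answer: $\frac{142129}{64} \approx 2220.8$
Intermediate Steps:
$h{\left(M,R \right)} = \frac{6}{M}$ ($h{\left(M,R \right)} = \frac{6 + 0}{M} = \frac{6}{M}$)
$L = \frac{81}{8}$ ($L = \left(-3 + \frac{6}{4 \left(-4\right)}\right) \left(-3\right) = \left(-3 + \frac{6}{-16}\right) \left(-3\right) = \left(-3 + 6 \left(- \frac{1}{16}\right)\right) \left(-3\right) = \left(-3 - \frac{3}{8}\right) \left(-3\right) = \left(- \frac{27}{8}\right) \left(-3\right) = \frac{81}{8} \approx 10.125$)
$\left(37 + L\right)^{2} = \left(37 + \frac{81}{8}\right)^{2} = \left(\frac{377}{8}\right)^{2} = \frac{142129}{64}$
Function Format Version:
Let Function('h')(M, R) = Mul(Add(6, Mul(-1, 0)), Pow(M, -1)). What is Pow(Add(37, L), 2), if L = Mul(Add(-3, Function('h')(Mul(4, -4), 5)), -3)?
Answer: Rational(142129, 64) ≈ 2220.8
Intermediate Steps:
Function('h')(M, R) = Mul(6, Pow(M, -1)) (Function('h')(M, R) = Mul(Add(6, 0), Pow(M, -1)) = Mul(6, Pow(M, -1)))
L = Rational(81, 8) (L = Mul(Add(-3, Mul(6, Pow(Mul(4, -4), -1))), -3) = Mul(Add(-3, Mul(6, Pow(-16, -1))), -3) = Mul(Add(-3, Mul(6, Rational(-1, 16))), -3) = Mul(Add(-3, Rational(-3, 8)), -3) = Mul(Rational(-27, 8), -3) = Rational(81, 8) ≈ 10.125)
Pow(Add(37, L), 2) = Pow(Add(37, Rational(81, 8)), 2) = Pow(Rational(377, 8), 2) = Rational(142129, 64)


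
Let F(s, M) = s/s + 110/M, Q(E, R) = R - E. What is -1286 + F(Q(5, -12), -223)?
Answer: -286665/223 ≈ -1285.5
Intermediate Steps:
F(s, M) = 1 + 110/M
-1286 + F(Q(5, -12), -223) = -1286 + (110 - 223)/(-223) = -1286 - 1/223*(-113) = -1286 + 113/223 = -286665/223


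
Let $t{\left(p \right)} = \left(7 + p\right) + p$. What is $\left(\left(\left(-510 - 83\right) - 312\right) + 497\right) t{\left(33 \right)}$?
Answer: $-29784$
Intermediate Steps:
$t{\left(p \right)} = 7 + 2 p$
$\left(\left(\left(-510 - 83\right) - 312\right) + 497\right) t{\left(33 \right)} = \left(\left(\left(-510 - 83\right) - 312\right) + 497\right) \left(7 + 2 \cdot 33\right) = \left(\left(-593 - 312\right) + 497\right) \left(7 + 66\right) = \left(-905 + 497\right) 73 = \left(-408\right) 73 = -29784$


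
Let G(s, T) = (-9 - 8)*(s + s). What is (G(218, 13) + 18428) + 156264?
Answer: 167280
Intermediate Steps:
G(s, T) = -34*s
(G(218, 13) + 18428) + 156264 = (-34*218 + 18428) + 156264 = (-7412 + 18428) + 156264 = 11016 + 156264 = 167280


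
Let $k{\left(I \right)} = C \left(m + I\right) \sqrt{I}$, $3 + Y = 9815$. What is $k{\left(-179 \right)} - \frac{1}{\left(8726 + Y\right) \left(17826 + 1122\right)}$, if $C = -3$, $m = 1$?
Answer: $- \frac{1}{351258024} + 534 i \sqrt{179} \approx -2.8469 \cdot 10^{-9} + 7144.4 i$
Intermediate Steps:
$Y = 9812$ ($Y = -3 + 9815 = 9812$)
$k{\left(I \right)} = \sqrt{I} \left(-3 - 3 I\right)$ ($k{\left(I \right)} = - 3 \left(1 + I\right) \sqrt{I} = \left(-3 - 3 I\right) \sqrt{I} = \sqrt{I} \left(-3 - 3 I\right)$)
$k{\left(-179 \right)} - \frac{1}{\left(8726 + Y\right) \left(17826 + 1122\right)} = 3 \sqrt{-179} \left(-1 - -179\right) - \frac{1}{\left(8726 + 9812\right) \left(17826 + 1122\right)} = 3 i \sqrt{179} \left(-1 + 179\right) - \frac{1}{18538 \cdot 18948} = 3 i \sqrt{179} \cdot 178 - \frac{1}{351258024} = 534 i \sqrt{179} - \frac{1}{351258024} = - \frac{1}{351258024} + 534 i \sqrt{179}$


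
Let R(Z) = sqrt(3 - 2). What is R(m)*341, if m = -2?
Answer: 341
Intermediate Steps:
R(Z) = 1 (R(Z) = sqrt(1) = 1)
R(m)*341 = 1*341 = 341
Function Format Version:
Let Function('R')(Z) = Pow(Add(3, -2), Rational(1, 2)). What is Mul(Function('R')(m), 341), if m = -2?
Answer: 341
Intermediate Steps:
Function('R')(Z) = 1 (Function('R')(Z) = Pow(1, Rational(1, 2)) = 1)
Mul(Function('R')(m), 341) = Mul(1, 341) = 341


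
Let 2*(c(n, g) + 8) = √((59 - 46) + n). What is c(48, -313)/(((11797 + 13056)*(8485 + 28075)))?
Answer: -1/113578210 + √61/1817251360 ≈ -4.5067e-9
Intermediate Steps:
c(n, g) = -8 + √(13 + n)/2 (c(n, g) = -8 + √((59 - 46) + n)/2 = -8 + √(13 + n)/2)
c(48, -313)/(((11797 + 13056)*(8485 + 28075))) = (-8 + √(13 + 48)/2)/(((11797 + 13056)*(8485 + 28075))) = (-8 + √61/2)/((24853*36560)) = (-8 + √61/2)/908625680 = (-8 + √61/2)*(1/908625680) = -1/113578210 + √61/1817251360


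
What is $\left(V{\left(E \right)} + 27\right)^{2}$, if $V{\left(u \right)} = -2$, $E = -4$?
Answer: $625$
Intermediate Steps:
$\left(V{\left(E \right)} + 27\right)^{2} = \left(-2 + 27\right)^{2} = 25^{2} = 625$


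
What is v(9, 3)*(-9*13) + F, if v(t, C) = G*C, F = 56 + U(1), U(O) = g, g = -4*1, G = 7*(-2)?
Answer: 4966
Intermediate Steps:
G = -14
g = -4
U(O) = -4
F = 52 (F = 56 - 4 = 52)
v(t, C) = -14*C
v(9, 3)*(-9*13) + F = (-14*3)*(-9*13) + 52 = -42*(-117) + 52 = 4914 + 52 = 4966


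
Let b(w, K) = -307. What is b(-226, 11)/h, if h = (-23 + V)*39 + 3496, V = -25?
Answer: -307/1624 ≈ -0.18904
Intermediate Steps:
h = 1624 (h = (-23 - 25)*39 + 3496 = -48*39 + 3496 = -1872 + 3496 = 1624)
b(-226, 11)/h = -307/1624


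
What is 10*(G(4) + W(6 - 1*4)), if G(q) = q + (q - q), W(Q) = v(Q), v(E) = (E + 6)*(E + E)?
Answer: 360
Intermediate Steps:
v(E) = 2*E*(6 + E) (v(E) = (6 + E)*(2*E) = 2*E*(6 + E))
W(Q) = 2*Q*(6 + Q)
G(q) = q (G(q) = q + 0 = q)
10*(G(4) + W(6 - 1*4)) = 10*(4 + 2*(6 - 1*4)*(6 + (6 - 1*4))) = 10*(4 + 2*(6 - 4)*(6 + (6 - 4))) = 10*(4 + 2*2*(6 + 2)) = 10*(4 + 2*2*8) = 10*(4 + 32) = 10*36 = 360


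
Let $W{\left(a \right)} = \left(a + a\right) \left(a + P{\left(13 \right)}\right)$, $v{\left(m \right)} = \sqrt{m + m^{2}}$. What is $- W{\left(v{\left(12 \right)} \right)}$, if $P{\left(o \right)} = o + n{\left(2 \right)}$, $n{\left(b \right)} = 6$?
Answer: $-312 - 76 \sqrt{39} \approx -786.62$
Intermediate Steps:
$P{\left(o \right)} = 6 + o$ ($P{\left(o \right)} = o + 6 = 6 + o$)
$W{\left(a \right)} = 2 a \left(19 + a\right)$ ($W{\left(a \right)} = \left(a + a\right) \left(a + \left(6 + 13\right)\right) = 2 a \left(a + 19\right) = 2 a \left(19 + a\right)$)
$- W{\left(v{\left(12 \right)} \right)} = - 2 \sqrt{12 \left(1 + 12\right)} \left(19 + \sqrt{12 \left(1 + 12\right)}\right) = - 2 \sqrt{12 \cdot 13} \left(19 + \sqrt{12 \cdot 13}\right) = - 2 \sqrt{156} \left(19 + \sqrt{156}\right) = - 2 \cdot 2 \sqrt{39} \left(19 + 2 \sqrt{39}\right) = - 4 \sqrt{39} \left(19 + 2 \sqrt{39}\right)$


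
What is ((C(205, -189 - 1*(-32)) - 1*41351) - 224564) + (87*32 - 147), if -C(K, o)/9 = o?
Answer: -261865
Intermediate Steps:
C(K, o) = -9*o
((C(205, -189 - 1*(-32)) - 1*41351) - 224564) + (87*32 - 147) = ((-9*(-189 - 1*(-32)) - 1*41351) - 224564) + (87*32 - 147) = ((-9*(-189 + 32) - 41351) - 224564) + (2784 - 147) = ((-9*(-157) - 41351) - 224564) + 2637 = ((1413 - 41351) - 224564) + 2637 = (-39938 - 224564) + 2637 = -264502 + 2637 = -261865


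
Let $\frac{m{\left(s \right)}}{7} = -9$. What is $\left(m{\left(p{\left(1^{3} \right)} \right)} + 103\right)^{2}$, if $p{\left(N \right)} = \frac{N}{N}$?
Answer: $1600$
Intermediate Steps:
$p{\left(N \right)} = 1$
$m{\left(s \right)} = -63$ ($m{\left(s \right)} = 7 \left(-9\right) = -63$)
$\left(m{\left(p{\left(1^{3} \right)} \right)} + 103\right)^{2} = \left(-63 + 103\right)^{2} = 40^{2} = 1600$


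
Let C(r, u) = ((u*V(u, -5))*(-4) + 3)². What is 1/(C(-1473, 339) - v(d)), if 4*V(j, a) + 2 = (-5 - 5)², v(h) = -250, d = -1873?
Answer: 1/1103502211 ≈ 9.0621e-10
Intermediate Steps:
V(j, a) = 49/2 (V(j, a) = -½ + (-5 - 5)²/4 = -½ + (¼)*(-10)² = -½ + (¼)*100 = -½ + 25 = 49/2)
C(r, u) = (3 - 98*u)² (C(r, u) = ((u*(49/2))*(-4) + 3)² = ((49*u/2)*(-4) + 3)² = (-98*u + 3)² = (3 - 98*u)²)
1/(C(-1473, 339) - v(d)) = 1/((-3 + 98*339)² - 1*(-250)) = 1/((-3 + 33222)² + 250) = 1/(33219² + 250) = 1/(1103501961 + 250) = 1/1103502211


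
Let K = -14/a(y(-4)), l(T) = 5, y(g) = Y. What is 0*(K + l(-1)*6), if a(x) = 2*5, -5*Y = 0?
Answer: 0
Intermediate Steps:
Y = 0 (Y = -⅕*0 = 0)
y(g) = 0
a(x) = 10
K = -7/5 (K = -14/10 = -14*⅒ = -7/5 ≈ -1.4000)
0*(K + l(-1)*6) = 0*(-7/5 + 5*6) = 0*(-7/5 + 30) = 0*(143/5) = 0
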